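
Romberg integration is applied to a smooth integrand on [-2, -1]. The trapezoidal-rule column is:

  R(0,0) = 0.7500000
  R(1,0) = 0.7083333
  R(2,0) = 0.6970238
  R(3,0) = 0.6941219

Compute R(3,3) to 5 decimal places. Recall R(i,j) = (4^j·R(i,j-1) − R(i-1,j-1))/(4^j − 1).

0.69315

Richardson extrapolation on the trapezoidal column (denominator 4−1=3):
R(1,1) = (4·0.7083333 − 0.7500000) / 3 = 0.6944444
R(2,1) = 0.6970238 + (0.6970238 − 0.7083333)/3 = 0.6932540
R(3,1) = (4·0.6941219 − 0.6970238) / 3 = 0.6931546
R(2,2) = 0.6932540 + (0.6932540 − 0.6944444)/15 = 0.6931746
R(3,2) = (16·0.6931546 − 0.6932540) / 15 = 0.6931480
R(3,3) = 0.6931480 + (0.6931480 − 0.6931746)/63 = 0.6931476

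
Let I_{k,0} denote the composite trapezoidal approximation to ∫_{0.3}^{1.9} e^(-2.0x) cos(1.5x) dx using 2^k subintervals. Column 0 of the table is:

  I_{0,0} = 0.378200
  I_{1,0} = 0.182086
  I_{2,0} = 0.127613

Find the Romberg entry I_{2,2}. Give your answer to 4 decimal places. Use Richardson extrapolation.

Richardson extrapolation on the trapezoidal column (denominator 4−1=3):
I_{1,1} = (4·0.182086 − 0.378200) / 3 = 0.116715
I_{2,1} = 0.127613 + (0.127613 − 0.182086)/3 = 0.109455
I_{2,2} = 0.109455 + (0.109455 − 0.116715)/15 = 0.108971

0.1090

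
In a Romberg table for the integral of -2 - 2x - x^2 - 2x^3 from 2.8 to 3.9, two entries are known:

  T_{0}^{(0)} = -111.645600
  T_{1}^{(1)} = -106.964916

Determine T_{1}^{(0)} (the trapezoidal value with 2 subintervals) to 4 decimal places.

-108.1351

From T_{1}^{(1)} = (4·T_{1}^{(0)} − T_{0}^{(0)})/3, solve for T_{1}^{(0)}:
4·T_{1}^{(0)} = 3·(-106.964916) + (-111.645600) = -432.540348
T_{1}^{(0)} = -108.135087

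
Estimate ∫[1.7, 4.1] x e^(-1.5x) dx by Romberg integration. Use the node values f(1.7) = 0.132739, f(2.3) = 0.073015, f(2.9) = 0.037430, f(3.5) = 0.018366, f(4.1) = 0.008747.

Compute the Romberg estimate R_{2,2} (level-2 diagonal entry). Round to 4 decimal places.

R_{0,0} (trapezoid, 1 panel, h=2.4000): 0.169783
R_{1,0} (trapezoid, 2 panels, h=1.2000): 0.129808
R_{2,0} (trapezoid, 4 panels, h=0.6000): 0.119732
R_{1,1} = 0.129808 + (0.129808 − 0.169783)/3 = 0.116483
R_{2,1} = 0.119732 + (0.119732 − 0.129808)/3 = 0.116373
R_{2,2} = 0.116373 + (0.116373 − 0.116483)/15 = 0.116366

0.1164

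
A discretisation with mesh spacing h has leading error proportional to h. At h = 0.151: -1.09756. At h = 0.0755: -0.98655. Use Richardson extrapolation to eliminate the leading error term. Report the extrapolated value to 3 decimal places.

-0.876

The leading error scales as h; refining by a factor of 2 reduces it by 2^1 = 2.
Extrapolated value = (2·A(h/2) − A(h)) / (2 − 1)
= (2·(-0.98655) − (-1.09756)) / 1
= -0.87554 / 1 = -0.87554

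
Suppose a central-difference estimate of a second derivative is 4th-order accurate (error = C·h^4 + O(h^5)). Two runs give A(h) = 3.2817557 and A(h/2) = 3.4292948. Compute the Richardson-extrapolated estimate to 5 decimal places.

The leading error scales as h^4; refining by a factor of 2 reduces it by 2^4 = 16.
Extrapolated value = (16·A(h/2) − A(h)) / (16 − 1)
= (16·3.4292948 − 3.2817557) / 15
= 51.5869611 / 15 = 3.4391307

3.43913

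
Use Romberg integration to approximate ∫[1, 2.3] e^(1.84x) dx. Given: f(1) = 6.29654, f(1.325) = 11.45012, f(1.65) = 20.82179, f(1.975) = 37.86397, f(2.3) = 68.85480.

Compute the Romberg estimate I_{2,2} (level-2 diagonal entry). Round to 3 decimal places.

I_{0,0} (trapezoid, 1 panel, h=1.3000): 48.84837
I_{1,0} (trapezoid, 2 panels, h=0.6500): 37.95835
I_{2,0} (trapezoid, 4 panels, h=0.3250): 35.00625
I_{1,1} = 37.95835 + (37.95835 − 48.84837)/3 = 34.32834
I_{2,1} = 35.00625 + (35.00625 − 37.95835)/3 = 34.02222
I_{2,2} = 34.02222 + (34.02222 − 34.32834)/15 = 34.00181

34.002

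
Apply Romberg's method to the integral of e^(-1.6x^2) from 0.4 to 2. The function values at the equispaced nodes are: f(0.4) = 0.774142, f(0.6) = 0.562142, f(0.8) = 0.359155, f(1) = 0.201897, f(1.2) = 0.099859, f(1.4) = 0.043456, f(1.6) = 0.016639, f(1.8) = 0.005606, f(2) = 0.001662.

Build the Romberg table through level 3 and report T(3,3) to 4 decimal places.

0.3321

T(0,0) (trapezoid, 1 panel, h=1.6000): 0.620643
T(1,0) (trapezoid, 2 panels, h=0.8000): 0.390209
T(2,0) (trapezoid, 4 panels, h=0.4000): 0.345422
T(3,0) (trapezoid, 8 panels, h=0.2000): 0.335331
T(1,1) = 0.390209 + (0.390209 − 0.620643)/3 = 0.313398
T(2,1) = 0.345422 + (0.345422 − 0.390209)/3 = 0.330493
T(3,1) = 0.335331 + (0.335331 − 0.345422)/3 = 0.331967
T(2,2) = 0.330493 + (0.330493 − 0.313398)/15 = 0.331633
T(3,2) = 0.331967 + (0.331967 − 0.330493)/15 = 0.332065
T(3,3) = 0.332065 + (0.332065 − 0.331633)/63 = 0.332072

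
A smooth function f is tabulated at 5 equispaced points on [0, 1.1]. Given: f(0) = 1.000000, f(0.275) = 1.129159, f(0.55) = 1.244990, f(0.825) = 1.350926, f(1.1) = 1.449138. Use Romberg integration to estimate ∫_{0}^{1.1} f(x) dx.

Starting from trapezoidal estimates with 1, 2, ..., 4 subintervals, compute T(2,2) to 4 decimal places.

1.3621

T(0,0) (trapezoid, 1 panel, h=1.1000): 1.347026
T(1,0) (trapezoid, 2 panels, h=0.5500): 1.358257
T(2,0) (trapezoid, 4 panels, h=0.2750): 1.361152
T(1,1) = 1.358257 + (1.358257 − 1.347026)/3 = 1.362001
T(2,1) = 1.361152 + (1.361152 − 1.358257)/3 = 1.362117
T(2,2) = 1.362117 + (1.362117 − 1.362001)/15 = 1.362125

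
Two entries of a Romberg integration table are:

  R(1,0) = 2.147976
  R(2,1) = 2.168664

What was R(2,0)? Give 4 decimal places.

2.1635

From R(2,1) = (4·R(2,0) − R(1,0))/3, solve for R(2,0):
4·R(2,0) = 3·2.168664 + 2.147976 = 8.653968
R(2,0) = 2.163492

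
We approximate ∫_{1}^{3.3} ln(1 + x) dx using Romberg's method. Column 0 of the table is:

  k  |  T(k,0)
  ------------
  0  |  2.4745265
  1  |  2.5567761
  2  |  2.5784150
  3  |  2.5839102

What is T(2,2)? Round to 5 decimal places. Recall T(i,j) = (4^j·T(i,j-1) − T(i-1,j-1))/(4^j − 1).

Richardson extrapolation on the trapezoidal column (denominator 4−1=3):
T(1,1) = (4·2.5567761 − 2.4745265) / 3 = 2.5841926
T(2,1) = 2.5784150 + (2.5784150 − 2.5567761)/3 = 2.5856280
T(2,2) = 2.5856280 + (2.5856280 − 2.5841926)/15 = 2.5857237

2.58572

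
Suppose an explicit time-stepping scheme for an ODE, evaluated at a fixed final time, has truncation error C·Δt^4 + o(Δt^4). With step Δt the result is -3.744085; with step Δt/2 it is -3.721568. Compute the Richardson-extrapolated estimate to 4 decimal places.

The leading error scales as Δt^4; refining by a factor of 2 reduces it by 2^4 = 16.
Extrapolated value = (16·A(Δt/2) − A(Δt)) / (16 − 1)
= (16·(-3.721568) − (-3.744085)) / 15
= -55.801003 / 15 = -3.720067

-3.7201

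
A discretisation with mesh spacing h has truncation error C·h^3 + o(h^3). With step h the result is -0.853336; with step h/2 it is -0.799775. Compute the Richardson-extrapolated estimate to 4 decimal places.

The leading error scales as h^3; refining by a factor of 2 reduces it by 2^3 = 8.
Extrapolated value = (8·A(h/2) − A(h)) / (8 − 1)
= (8·(-0.799775) − (-0.853336)) / 7
= -5.544864 / 7 = -0.792123

-0.7921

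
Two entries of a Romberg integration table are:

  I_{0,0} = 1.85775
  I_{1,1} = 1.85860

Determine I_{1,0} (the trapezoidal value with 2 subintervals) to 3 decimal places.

1.858

From I_{1,1} = (4·I_{1,0} − I_{0,0})/3, solve for I_{1,0}:
4·I_{1,0} = 3·1.85860 + 1.85775 = 7.43355
I_{1,0} = 1.85839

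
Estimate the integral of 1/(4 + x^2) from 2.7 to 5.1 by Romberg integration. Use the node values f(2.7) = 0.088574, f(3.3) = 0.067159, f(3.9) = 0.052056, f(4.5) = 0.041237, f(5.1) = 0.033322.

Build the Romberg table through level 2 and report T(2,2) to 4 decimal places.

T(0,0) (trapezoid, 1 panel, h=2.4000): 0.146275
T(1,0) (trapezoid, 2 panels, h=1.2000): 0.135605
T(2,0) (trapezoid, 4 panels, h=0.6000): 0.132840
T(1,1) = 0.135605 + (0.135605 − 0.146275)/3 = 0.132048
T(2,1) = 0.132840 + (0.132840 − 0.135605)/3 = 0.131918
T(2,2) = 0.131918 + (0.131918 − 0.132048)/15 = 0.131909

0.1319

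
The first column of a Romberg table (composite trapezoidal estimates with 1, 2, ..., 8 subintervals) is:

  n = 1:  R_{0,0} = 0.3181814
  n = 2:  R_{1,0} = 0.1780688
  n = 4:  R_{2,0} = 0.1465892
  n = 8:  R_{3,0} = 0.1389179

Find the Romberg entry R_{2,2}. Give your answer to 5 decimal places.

R_{1,1} = 0.1780688 + (0.1780688 − 0.3181814)/3 = 0.1313646
R_{2,1} = (4·0.1465892 − 0.1780688) / 3 = 0.1360960
R_{2,2} = 0.1360960 + (0.1360960 − 0.1313646)/15 = 0.1364114

0.13641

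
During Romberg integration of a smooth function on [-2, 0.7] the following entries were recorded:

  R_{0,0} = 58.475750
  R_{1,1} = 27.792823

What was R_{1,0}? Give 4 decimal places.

35.4636

From R_{1,1} = (4·R_{1,0} − R_{0,0})/3, solve for R_{1,0}:
4·R_{1,0} = 3·27.792823 + 58.475750 = 141.854219
R_{1,0} = 35.463555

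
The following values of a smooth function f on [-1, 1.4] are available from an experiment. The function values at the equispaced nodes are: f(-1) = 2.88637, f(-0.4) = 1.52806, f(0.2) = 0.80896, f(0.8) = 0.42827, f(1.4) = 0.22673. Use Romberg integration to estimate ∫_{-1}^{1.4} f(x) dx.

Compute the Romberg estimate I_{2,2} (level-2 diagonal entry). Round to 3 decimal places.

I_{0,0} (trapezoid, 1 panel, h=2.4000): 3.73572
I_{1,0} (trapezoid, 2 panels, h=1.2000): 2.83861
I_{2,0} (trapezoid, 4 panels, h=0.6000): 2.59310
I_{1,1} = 2.83861 + (2.83861 − 3.73572)/3 = 2.53957
I_{2,1} = 2.59310 + (2.59310 − 2.83861)/3 = 2.51126
I_{2,2} = 2.51126 + (2.51126 − 2.53957)/15 = 2.50937

2.509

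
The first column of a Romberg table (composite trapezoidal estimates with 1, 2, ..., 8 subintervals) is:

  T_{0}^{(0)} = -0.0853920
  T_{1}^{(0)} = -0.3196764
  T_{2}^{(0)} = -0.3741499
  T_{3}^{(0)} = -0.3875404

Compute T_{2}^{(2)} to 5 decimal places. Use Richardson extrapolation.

-0.39194

Richardson extrapolation on the trapezoidal column (denominator 4−1=3):
T_{1}^{(1)} = -0.3196764 + (-0.3196764 − (-0.0853920))/3 = -0.3977712
T_{2}^{(1)} = -0.3741499 + (-0.3741499 − (-0.3196764))/3 = -0.3923077
T_{2}^{(2)} = -0.3923077 + (-0.3923077 − (-0.3977712))/15 = -0.3919435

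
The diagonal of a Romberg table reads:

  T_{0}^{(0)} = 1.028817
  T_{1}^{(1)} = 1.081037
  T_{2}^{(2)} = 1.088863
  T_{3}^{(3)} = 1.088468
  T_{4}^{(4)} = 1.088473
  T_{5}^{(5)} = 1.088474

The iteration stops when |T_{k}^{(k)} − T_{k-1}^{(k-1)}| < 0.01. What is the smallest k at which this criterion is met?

k = 2

|T_{1}^{(1)} − T_{0}^{(0)}| = 0.052220 ≥ 0.01
|T_{2}^{(2)} − T_{1}^{(1)}| = 0.007826 < 0.01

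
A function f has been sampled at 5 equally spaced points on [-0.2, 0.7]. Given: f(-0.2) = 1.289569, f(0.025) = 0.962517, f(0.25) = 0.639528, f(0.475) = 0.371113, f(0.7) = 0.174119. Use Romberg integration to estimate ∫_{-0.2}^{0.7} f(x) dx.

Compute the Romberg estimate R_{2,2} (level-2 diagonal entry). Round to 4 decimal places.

R_{0,0} (trapezoid, 1 panel, h=0.9000): 0.658660
R_{1,0} (trapezoid, 2 panels, h=0.4500): 0.617117
R_{2,0} (trapezoid, 4 panels, h=0.2250): 0.608625
R_{1,1} = 0.617117 + (0.617117 − 0.658660)/3 = 0.603269
R_{2,1} = 0.608625 + (0.608625 − 0.617117)/3 = 0.605794
R_{2,2} = 0.605794 + (0.605794 − 0.603269)/15 = 0.605962

0.6060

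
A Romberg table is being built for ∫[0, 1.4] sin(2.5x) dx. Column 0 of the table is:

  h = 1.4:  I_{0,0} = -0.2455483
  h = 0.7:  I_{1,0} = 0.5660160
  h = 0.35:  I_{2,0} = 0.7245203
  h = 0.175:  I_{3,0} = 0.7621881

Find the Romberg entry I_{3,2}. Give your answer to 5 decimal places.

I_{2,1} = (4·0.7245203 − 0.5660160) / 3 = 0.7773551
I_{3,1} = (4·0.7621881 − 0.7245203) / 3 = 0.7747440
I_{3,2} = (16·0.7747440 − 0.7773551) / 15 = 0.7745699

0.77457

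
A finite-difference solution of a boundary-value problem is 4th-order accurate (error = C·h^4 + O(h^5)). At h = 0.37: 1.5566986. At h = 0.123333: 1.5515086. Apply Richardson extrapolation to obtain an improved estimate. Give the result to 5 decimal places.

1.55144

The leading error scales as h^4; refining by a factor of 3 reduces it by 3^4 = 81.
Extrapolated value = (81·A(h/3) − A(h)) / (81 − 1)
= (81·1.5515086 − 1.5566986) / 80
= 124.1154980 / 80 = 1.5514437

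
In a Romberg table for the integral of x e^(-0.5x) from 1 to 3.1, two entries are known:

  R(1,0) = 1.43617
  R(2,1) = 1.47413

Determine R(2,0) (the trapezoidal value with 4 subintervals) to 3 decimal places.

From R(2,1) = (4·R(2,0) − R(1,0))/3, solve for R(2,0):
4·R(2,0) = 3·1.47413 + 1.43617 = 5.85856
R(2,0) = 1.46464

1.465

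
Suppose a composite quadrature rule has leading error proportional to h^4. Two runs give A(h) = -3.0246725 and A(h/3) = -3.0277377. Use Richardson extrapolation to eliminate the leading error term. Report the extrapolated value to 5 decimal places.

Extrapolated value = (81·A(h/3) − A(h)) / (81 − 1)
= (81·(-3.0277377) − (-3.0246725)) / 80
= -242.2220812 / 80 = -3.0277760

-3.02778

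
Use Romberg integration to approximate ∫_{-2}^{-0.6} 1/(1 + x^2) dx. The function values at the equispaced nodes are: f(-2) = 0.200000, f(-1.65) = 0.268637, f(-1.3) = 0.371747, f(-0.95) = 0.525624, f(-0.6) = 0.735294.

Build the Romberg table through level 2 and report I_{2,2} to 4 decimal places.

I_{0,0} (trapezoid, 1 panel, h=1.4000): 0.654706
I_{1,0} (trapezoid, 2 panels, h=0.7000): 0.587576
I_{2,0} (trapezoid, 4 panels, h=0.3500): 0.571779
I_{1,1} = 0.587576 + (0.587576 − 0.654706)/3 = 0.565199
I_{2,1} = 0.571779 + (0.571779 − 0.587576)/3 = 0.566513
I_{2,2} = 0.566513 + (0.566513 − 0.565199)/15 = 0.566601

0.5666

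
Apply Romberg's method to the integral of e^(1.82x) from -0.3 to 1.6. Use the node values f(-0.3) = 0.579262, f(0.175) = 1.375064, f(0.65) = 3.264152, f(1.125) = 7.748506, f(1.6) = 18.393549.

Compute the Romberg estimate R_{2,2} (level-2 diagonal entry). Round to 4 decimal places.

R_{0,0} (trapezoid, 1 panel, h=1.9000): 18.024170
R_{1,0} (trapezoid, 2 panels, h=0.9500): 12.113030
R_{2,0} (trapezoid, 4 panels, h=0.4750): 10.390211
R_{1,1} = 12.113030 + (12.113030 − 18.024170)/3 = 10.142650
R_{2,1} = 10.390211 + (10.390211 − 12.113030)/3 = 9.815938
R_{2,2} = 9.815938 + (9.815938 − 10.142650)/15 = 9.794157

9.7942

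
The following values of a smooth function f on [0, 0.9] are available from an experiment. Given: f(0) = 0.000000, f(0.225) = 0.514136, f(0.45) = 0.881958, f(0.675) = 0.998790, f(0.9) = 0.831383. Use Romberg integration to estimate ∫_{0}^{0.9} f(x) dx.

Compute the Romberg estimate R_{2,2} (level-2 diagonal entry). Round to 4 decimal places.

R_{0,0} (trapezoid, 1 panel, h=0.9000): 0.374122
R_{1,0} (trapezoid, 2 panels, h=0.4500): 0.583942
R_{2,0} (trapezoid, 4 panels, h=0.2250): 0.632379
R_{1,1} = 0.583942 + (0.583942 − 0.374122)/3 = 0.653882
R_{2,1} = 0.632379 + (0.632379 − 0.583942)/3 = 0.648525
R_{2,2} = 0.648525 + (0.648525 − 0.653882)/15 = 0.648168

0.6482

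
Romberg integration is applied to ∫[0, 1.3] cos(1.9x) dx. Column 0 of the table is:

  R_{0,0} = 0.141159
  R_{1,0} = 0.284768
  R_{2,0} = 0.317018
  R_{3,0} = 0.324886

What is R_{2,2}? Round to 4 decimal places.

0.3274

Richardson extrapolation on the trapezoidal column (denominator 4−1=3):
R_{1,1} = (4·0.284768 − 0.141159) / 3 = 0.332638
R_{2,1} = 0.317018 + (0.317018 − 0.284768)/3 = 0.327768
R_{2,2} = (16·0.327768 − 0.332638) / 15 = 0.327443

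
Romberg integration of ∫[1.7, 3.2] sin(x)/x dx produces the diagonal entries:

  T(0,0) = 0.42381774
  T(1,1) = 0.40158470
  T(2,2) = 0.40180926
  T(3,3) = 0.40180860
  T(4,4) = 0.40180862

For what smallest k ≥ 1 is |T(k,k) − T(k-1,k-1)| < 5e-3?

|T(1,1) − T(0,0)| = 0.02223304 ≥ 5e-3
|T(2,2) − T(1,1)| = 0.00022456 < 5e-3

k = 2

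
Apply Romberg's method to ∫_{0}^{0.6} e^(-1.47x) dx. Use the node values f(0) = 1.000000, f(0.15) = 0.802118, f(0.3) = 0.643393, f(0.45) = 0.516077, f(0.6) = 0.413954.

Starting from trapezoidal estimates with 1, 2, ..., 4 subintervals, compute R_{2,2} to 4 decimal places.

R_{0,0} (trapezoid, 1 panel, h=0.6000): 0.424186
R_{1,0} (trapezoid, 2 panels, h=0.3000): 0.405111
R_{2,0} (trapezoid, 4 panels, h=0.1500): 0.400285
R_{1,1} = 0.405111 + (0.405111 − 0.424186)/3 = 0.398753
R_{2,1} = 0.400285 + (0.400285 − 0.405111)/3 = 0.398676
R_{2,2} = 0.398676 + (0.398676 − 0.398753)/15 = 0.398671

0.3987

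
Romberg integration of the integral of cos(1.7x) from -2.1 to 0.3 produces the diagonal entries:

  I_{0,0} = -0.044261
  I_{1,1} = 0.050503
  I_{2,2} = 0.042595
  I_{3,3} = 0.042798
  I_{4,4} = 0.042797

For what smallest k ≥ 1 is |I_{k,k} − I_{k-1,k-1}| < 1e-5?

|I_{1,1} − I_{0,0}| = 0.094764 ≥ 1e-5
|I_{2,2} − I_{1,1}| = 0.007908 ≥ 1e-5
|I_{3,3} − I_{2,2}| = 0.000203 ≥ 1e-5
|I_{4,4} − I_{3,3}| = 0.000001 < 1e-5

k = 4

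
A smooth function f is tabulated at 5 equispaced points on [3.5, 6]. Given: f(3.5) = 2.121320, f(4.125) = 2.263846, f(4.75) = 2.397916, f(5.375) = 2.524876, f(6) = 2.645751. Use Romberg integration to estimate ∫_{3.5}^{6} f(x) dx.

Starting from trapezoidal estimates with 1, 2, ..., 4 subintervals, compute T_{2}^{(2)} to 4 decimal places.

5.9829

T_{0}^{(0)} (trapezoid, 1 panel, h=2.5000): 5.958839
T_{1}^{(0)} (trapezoid, 2 panels, h=1.2500): 5.976814
T_{2}^{(0)} (trapezoid, 4 panels, h=0.6250): 5.981358
T_{1}^{(1)} = 5.976814 + (5.976814 − 5.958839)/3 = 5.982806
T_{2}^{(1)} = 5.981358 + (5.981358 − 5.976814)/3 = 5.982873
T_{2}^{(2)} = 5.982873 + (5.982873 − 5.982806)/15 = 5.982877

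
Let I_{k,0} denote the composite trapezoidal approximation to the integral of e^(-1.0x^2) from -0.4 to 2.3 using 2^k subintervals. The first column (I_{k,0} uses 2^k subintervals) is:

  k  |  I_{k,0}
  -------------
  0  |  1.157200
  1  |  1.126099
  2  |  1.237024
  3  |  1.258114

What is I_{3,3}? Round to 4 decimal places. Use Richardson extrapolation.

1.2642

I_{1,1} = 1.126099 + (1.126099 − 1.157200)/3 = 1.115732
I_{2,1} = 1.237024 + (1.237024 − 1.126099)/3 = 1.273999
I_{3,1} = 1.258114 + (1.258114 − 1.237024)/3 = 1.265144
I_{2,2} = 1.273999 + (1.273999 − 1.115732)/15 = 1.284550
I_{3,2} = (16·1.265144 − 1.273999) / 15 = 1.264554
I_{3,3} = (64·1.264554 − 1.284550) / 63 = 1.264237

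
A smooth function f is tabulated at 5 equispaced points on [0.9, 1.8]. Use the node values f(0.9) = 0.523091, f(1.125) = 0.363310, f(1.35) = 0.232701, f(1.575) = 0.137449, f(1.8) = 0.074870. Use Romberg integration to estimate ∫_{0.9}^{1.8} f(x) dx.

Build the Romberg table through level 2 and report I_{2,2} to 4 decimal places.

I_{0,0} (trapezoid, 1 panel, h=0.9000): 0.269082
I_{1,0} (trapezoid, 2 panels, h=0.4500): 0.239257
I_{2,0} (trapezoid, 4 panels, h=0.2250): 0.232299
I_{1,1} = 0.239257 + (0.239257 − 0.269082)/3 = 0.229315
I_{2,1} = 0.232299 + (0.232299 − 0.239257)/3 = 0.229980
I_{2,2} = 0.229980 + (0.229980 − 0.229315)/15 = 0.230024

0.2300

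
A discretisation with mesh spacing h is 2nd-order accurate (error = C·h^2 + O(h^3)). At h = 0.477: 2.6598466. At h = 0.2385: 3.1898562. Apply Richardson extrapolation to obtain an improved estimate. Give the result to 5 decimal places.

3.36653

The leading error scales as h^2; refining by a factor of 2 reduces it by 2^2 = 4.
Extrapolated value = (4·A(h/2) − A(h)) / (4 − 1)
= (4·3.1898562 − 2.6598466) / 3
= 10.0995782 / 3 = 3.3665261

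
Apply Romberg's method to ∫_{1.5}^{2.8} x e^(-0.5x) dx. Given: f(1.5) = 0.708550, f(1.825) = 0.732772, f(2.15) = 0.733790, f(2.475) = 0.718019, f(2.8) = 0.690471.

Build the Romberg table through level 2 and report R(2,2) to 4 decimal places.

0.9392

R(0,0) (trapezoid, 1 panel, h=1.3000): 0.909364
R(1,0) (trapezoid, 2 panels, h=0.6500): 0.931645
R(2,0) (trapezoid, 4 panels, h=0.3250): 0.937330
R(1,1) = 0.931645 + (0.931645 − 0.909364)/3 = 0.939072
R(2,1) = 0.937330 + (0.937330 − 0.931645)/3 = 0.939225
R(2,2) = 0.939225 + (0.939225 − 0.939072)/15 = 0.939235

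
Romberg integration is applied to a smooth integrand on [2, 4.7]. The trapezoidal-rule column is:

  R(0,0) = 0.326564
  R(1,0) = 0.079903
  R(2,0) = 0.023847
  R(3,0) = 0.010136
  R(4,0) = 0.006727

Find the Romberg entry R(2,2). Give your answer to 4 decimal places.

Richardson extrapolation on the trapezoidal column (denominator 4−1=3):
R(1,1) = (4·0.079903 − 0.326564) / 3 = -0.002317
R(2,1) = (4·0.023847 − 0.079903) / 3 = 0.005162
R(2,2) = (16·0.005162 − (-0.002317)) / 15 = 0.005661

0.0057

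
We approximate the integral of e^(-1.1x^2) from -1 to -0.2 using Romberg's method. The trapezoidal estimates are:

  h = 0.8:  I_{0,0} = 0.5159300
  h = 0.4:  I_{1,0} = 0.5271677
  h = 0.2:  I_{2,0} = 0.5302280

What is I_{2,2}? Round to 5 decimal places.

0.53127

Richardson extrapolation on the trapezoidal column (denominator 4−1=3):
I_{1,1} = 0.5271677 + (0.5271677 − 0.5159300)/3 = 0.5309136
I_{2,1} = 0.5302280 + (0.5302280 − 0.5271677)/3 = 0.5312481
I_{2,2} = (16·0.5312481 − 0.5309136) / 15 = 0.5312704
(Column j=1 coincides with Simpson's rule on the same nodes.)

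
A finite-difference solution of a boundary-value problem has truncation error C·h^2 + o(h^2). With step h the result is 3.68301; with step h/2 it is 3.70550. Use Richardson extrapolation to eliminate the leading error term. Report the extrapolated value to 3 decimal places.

The leading error scales as h^2; refining by a factor of 2 reduces it by 2^2 = 4.
Extrapolated value = (4·A(h/2) − A(h)) / (4 − 1)
= (4·3.70550 − 3.68301) / 3
= 11.13899 / 3 = 3.71300

3.713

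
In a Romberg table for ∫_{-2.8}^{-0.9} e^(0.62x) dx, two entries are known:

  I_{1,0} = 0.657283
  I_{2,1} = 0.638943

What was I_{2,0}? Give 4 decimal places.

From I_{2,1} = (4·I_{2,0} − I_{1,0})/3, solve for I_{2,0}:
4·I_{2,0} = 3·0.638943 + 0.657283 = 2.574112
I_{2,0} = 0.643528

0.6435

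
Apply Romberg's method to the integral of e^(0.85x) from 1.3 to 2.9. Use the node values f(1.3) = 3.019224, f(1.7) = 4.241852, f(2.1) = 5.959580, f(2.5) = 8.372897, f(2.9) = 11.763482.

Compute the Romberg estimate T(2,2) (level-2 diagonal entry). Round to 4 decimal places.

10.2874

T(0,0) (trapezoid, 1 panel, h=1.6000): 11.826165
T(1,0) (trapezoid, 2 panels, h=0.8000): 10.680746
T(2,0) (trapezoid, 4 panels, h=0.4000): 10.386273
T(1,1) = 10.680746 + (10.680746 − 11.826165)/3 = 10.298940
T(2,1) = 10.386273 + (10.386273 − 10.680746)/3 = 10.288115
T(2,2) = 10.288115 + (10.288115 − 10.298940)/15 = 10.287393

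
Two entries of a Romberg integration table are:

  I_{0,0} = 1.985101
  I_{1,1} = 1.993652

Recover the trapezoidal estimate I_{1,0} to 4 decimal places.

1.9915

From I_{1,1} = (4·I_{1,0} − I_{0,0})/3, solve for I_{1,0}:
4·I_{1,0} = 3·1.993652 + 1.985101 = 7.966057
I_{1,0} = 1.991514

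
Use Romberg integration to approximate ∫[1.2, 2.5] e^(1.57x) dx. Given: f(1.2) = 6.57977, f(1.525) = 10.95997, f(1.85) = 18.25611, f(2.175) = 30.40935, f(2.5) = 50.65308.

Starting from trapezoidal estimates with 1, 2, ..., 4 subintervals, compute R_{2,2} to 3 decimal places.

28.073

R_{0,0} (trapezoid, 1 panel, h=1.3000): 37.20135
R_{1,0} (trapezoid, 2 panels, h=0.6500): 30.46715
R_{2,0} (trapezoid, 4 panels, h=0.3250): 28.67860
R_{1,1} = 30.46715 + (30.46715 − 37.20135)/3 = 28.22242
R_{2,1} = 28.67860 + (28.67860 − 30.46715)/3 = 28.08242
R_{2,2} = 28.08242 + (28.08242 − 28.22242)/15 = 28.07309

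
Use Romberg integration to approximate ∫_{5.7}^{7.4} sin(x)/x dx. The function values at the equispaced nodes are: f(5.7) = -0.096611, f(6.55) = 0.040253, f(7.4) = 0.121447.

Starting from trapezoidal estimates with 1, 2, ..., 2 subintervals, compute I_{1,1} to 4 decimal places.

0.0527

I_{0,0} (trapezoid, 1 panel, h=1.7000): 0.021111
I_{1,0} (trapezoid, 2 panels, h=0.8500): 0.044770
I_{1,1} = 0.044770 + (0.044770 − 0.021111)/3 = 0.052656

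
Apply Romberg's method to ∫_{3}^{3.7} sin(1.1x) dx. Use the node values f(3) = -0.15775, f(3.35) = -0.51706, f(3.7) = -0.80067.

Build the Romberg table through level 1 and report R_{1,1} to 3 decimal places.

-0.353

R_{0,0} (trapezoid, 1 panel, h=0.7000): -0.33545
R_{1,0} (trapezoid, 2 panels, h=0.3500): -0.34869
R_{1,1} = -0.34869 + (-0.34869 − (-0.33545))/3 = -0.35310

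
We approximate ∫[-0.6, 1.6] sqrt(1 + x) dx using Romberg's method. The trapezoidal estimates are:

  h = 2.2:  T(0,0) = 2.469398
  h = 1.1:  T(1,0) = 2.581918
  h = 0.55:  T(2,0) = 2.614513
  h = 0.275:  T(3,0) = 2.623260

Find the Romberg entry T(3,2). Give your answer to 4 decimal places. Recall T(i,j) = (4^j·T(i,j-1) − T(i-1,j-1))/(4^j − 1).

2.6262

T(2,1) = 2.614513 + (2.614513 − 2.581918)/3 = 2.625378
T(3,1) = (4·2.623260 − 2.614513) / 3 = 2.626176
T(3,2) = 2.626176 + (2.626176 − 2.625378)/15 = 2.626229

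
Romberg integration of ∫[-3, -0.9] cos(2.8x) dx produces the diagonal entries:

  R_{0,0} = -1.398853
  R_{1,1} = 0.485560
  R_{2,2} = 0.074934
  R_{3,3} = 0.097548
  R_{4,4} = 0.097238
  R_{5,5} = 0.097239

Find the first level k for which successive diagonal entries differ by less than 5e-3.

k = 4

|R_{1,1} − R_{0,0}| = 1.884413 ≥ 5e-3
|R_{2,2} − R_{1,1}| = 0.410626 ≥ 5e-3
|R_{3,3} − R_{2,2}| = 0.022614 ≥ 5e-3
|R_{4,4} − R_{3,3}| = 0.000310 < 5e-3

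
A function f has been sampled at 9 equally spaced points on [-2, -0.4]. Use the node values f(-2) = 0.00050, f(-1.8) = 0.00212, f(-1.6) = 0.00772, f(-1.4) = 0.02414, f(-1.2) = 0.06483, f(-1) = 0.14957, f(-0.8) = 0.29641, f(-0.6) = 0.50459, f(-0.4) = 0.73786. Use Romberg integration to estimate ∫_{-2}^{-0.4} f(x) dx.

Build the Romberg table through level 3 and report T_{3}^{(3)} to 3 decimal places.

0.280

T_{0}^{(0)} (trapezoid, 1 panel, h=1.6000): 0.59069
T_{1}^{(0)} (trapezoid, 2 panels, h=0.8000): 0.34721
T_{2}^{(0)} (trapezoid, 4 panels, h=0.4000): 0.29526
T_{3}^{(0)} (trapezoid, 8 panels, h=0.2000): 0.28371
T_{1}^{(1)} = 0.34721 + (0.34721 − 0.59069)/3 = 0.26605
T_{2}^{(1)} = 0.29526 + (0.29526 − 0.34721)/3 = 0.27794
T_{3}^{(1)} = 0.28371 + (0.28371 − 0.29526)/3 = 0.27986
T_{2}^{(2)} = 0.27794 + (0.27794 − 0.26605)/15 = 0.27873
T_{3}^{(2)} = 0.27986 + (0.27986 − 0.27794)/15 = 0.27999
T_{3}^{(3)} = 0.27999 + (0.27999 − 0.27873)/63 = 0.28001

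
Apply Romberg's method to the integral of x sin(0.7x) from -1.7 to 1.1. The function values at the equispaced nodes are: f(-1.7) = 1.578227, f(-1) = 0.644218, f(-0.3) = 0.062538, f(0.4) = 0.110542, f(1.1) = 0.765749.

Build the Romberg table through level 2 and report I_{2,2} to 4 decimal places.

1.2852

I_{0,0} (trapezoid, 1 panel, h=2.8000): 3.281566
I_{1,0} (trapezoid, 2 panels, h=1.4000): 1.728336
I_{2,0} (trapezoid, 4 panels, h=0.7000): 1.392500
I_{1,1} = 1.728336 + (1.728336 − 3.281566)/3 = 1.210593
I_{2,1} = 1.392500 + (1.392500 − 1.728336)/3 = 1.280555
I_{2,2} = 1.280555 + (1.280555 − 1.210593)/15 = 1.285219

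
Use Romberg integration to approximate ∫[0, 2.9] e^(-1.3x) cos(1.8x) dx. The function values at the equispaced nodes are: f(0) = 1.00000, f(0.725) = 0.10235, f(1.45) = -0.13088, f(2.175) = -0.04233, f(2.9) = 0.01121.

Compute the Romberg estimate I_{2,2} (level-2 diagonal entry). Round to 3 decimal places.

I_{0,0} (trapezoid, 1 panel, h=2.9000): 1.46625
I_{1,0} (trapezoid, 2 panels, h=1.4500): 0.54335
I_{2,0} (trapezoid, 4 panels, h=0.7250): 0.31519
I_{1,1} = 0.54335 + (0.54335 − 1.46625)/3 = 0.23572
I_{2,1} = 0.31519 + (0.31519 − 0.54335)/3 = 0.23914
I_{2,2} = 0.23914 + (0.23914 − 0.23572)/15 = 0.23937

0.239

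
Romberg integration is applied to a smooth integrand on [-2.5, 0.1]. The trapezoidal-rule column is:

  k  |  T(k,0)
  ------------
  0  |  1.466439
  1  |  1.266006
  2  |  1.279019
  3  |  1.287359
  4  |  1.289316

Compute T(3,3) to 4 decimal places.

1.2906

Richardson extrapolation on the trapezoidal column (denominator 4−1=3):
T(1,1) = 1.266006 + (1.266006 − 1.466439)/3 = 1.199195
T(2,1) = 1.279019 + (1.279019 − 1.266006)/3 = 1.283357
T(3,1) = (4·1.287359 − 1.279019) / 3 = 1.290139
T(2,2) = 1.283357 + (1.283357 − 1.199195)/15 = 1.288968
T(3,2) = 1.290139 + (1.290139 − 1.283357)/15 = 1.290591
T(3,3) = (64·1.290591 − 1.288968) / 63 = 1.290617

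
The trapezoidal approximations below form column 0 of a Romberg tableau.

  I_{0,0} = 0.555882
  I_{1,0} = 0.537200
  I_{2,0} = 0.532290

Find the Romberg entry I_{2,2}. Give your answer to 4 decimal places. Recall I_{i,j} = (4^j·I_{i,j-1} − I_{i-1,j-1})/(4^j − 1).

Richardson extrapolation on the trapezoidal column (denominator 4−1=3):
I_{1,1} = (4·0.537200 − 0.555882) / 3 = 0.530973
I_{2,1} = (4·0.532290 − 0.537200) / 3 = 0.530653
I_{2,2} = 0.530653 + (0.530653 − 0.530973)/15 = 0.530632

0.5306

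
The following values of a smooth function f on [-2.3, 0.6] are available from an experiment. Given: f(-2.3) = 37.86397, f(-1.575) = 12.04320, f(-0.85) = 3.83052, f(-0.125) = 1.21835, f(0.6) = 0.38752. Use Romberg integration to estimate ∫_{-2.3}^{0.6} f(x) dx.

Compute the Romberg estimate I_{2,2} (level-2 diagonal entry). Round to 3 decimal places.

I_{0,0} (trapezoid, 1 panel, h=2.9000): 55.46466
I_{1,0} (trapezoid, 2 panels, h=1.4500): 33.28658
I_{2,0} (trapezoid, 4 panels, h=0.7250): 26.25792
I_{1,1} = 33.28658 + (33.28658 − 55.46466)/3 = 25.89389
I_{2,1} = 26.25792 + (26.25792 − 33.28658)/3 = 23.91503
I_{2,2} = 23.91503 + (23.91503 − 25.89389)/15 = 23.78311

23.783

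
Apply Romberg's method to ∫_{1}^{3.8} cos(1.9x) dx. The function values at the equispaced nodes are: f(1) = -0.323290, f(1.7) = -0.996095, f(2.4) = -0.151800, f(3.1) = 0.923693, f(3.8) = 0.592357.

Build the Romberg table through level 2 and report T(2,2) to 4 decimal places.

T(0,0) (trapezoid, 1 panel, h=2.8000): 0.376694
T(1,0) (trapezoid, 2 panels, h=1.4000): -0.024173
T(2,0) (trapezoid, 4 panels, h=0.7000): -0.062768
T(1,1) = -0.024173 + (-0.024173 − 0.376694)/3 = -0.157795
T(2,1) = -0.062768 + (-0.062768 − (-0.024173))/3 = -0.075633
T(2,2) = -0.075633 + (-0.075633 − (-0.157795))/15 = -0.070156

-0.0702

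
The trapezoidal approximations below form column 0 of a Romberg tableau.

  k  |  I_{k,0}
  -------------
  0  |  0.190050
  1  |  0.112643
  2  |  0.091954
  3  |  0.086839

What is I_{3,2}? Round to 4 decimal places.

I_{2,1} = (4·0.091954 − 0.112643) / 3 = 0.085058
I_{3,1} = 0.086839 + (0.086839 − 0.091954)/3 = 0.085134
I_{3,2} = (16·0.085134 − 0.085058) / 15 = 0.085139

0.0851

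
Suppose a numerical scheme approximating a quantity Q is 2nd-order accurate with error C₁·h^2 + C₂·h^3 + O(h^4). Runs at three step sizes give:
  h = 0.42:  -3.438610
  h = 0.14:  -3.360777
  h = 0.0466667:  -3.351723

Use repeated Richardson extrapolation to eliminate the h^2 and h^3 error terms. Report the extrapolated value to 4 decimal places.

First eliminate the h^2 term (factor 3^2 = 9):
  B₁ = (9·(-3.360777) − (-3.438610))/8 = -3.351048
  B₂ = (9·(-3.351723) − (-3.360777))/8 = -3.350591
Then eliminate the h^3 term (factor 3^3 = 27):
  (27·(-3.350591) − (-3.351048))/26 = -3.350573

-3.3506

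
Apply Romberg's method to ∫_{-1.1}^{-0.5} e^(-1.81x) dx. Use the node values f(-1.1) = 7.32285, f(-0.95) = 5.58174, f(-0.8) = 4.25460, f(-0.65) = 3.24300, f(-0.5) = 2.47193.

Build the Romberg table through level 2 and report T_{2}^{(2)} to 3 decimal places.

2.680

T_{0}^{(0)} (trapezoid, 1 panel, h=0.6000): 2.93843
T_{1}^{(0)} (trapezoid, 2 panels, h=0.3000): 2.74560
T_{2}^{(0)} (trapezoid, 4 panels, h=0.1500): 2.69651
T_{1}^{(1)} = 2.74560 + (2.74560 − 2.93843)/3 = 2.68132
T_{2}^{(1)} = 2.69651 + (2.69651 − 2.74560)/3 = 2.68015
T_{2}^{(2)} = 2.68015 + (2.68015 − 2.68132)/15 = 2.68007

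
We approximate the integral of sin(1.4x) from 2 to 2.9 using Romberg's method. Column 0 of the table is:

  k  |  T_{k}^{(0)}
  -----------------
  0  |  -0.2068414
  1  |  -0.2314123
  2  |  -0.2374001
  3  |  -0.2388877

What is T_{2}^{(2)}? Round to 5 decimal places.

-0.23938

T_{1}^{(1)} = -0.2314123 + (-0.2314123 − (-0.2068414))/3 = -0.2396026
T_{2}^{(1)} = -0.2374001 + (-0.2374001 − (-0.2314123))/3 = -0.2393960
T_{2}^{(2)} = -0.2393960 + (-0.2393960 − (-0.2396026))/15 = -0.2393822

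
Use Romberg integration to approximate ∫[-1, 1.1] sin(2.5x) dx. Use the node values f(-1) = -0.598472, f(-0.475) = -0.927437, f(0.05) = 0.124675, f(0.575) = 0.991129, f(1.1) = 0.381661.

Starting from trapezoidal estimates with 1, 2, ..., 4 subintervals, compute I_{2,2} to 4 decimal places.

I_{0,0} (trapezoid, 1 panel, h=2.1000): -0.227652
I_{1,0} (trapezoid, 2 panels, h=1.0500): 0.017083
I_{2,0} (trapezoid, 4 panels, h=0.5250): 0.041980
I_{1,1} = 0.017083 + (0.017083 − (-0.227652))/3 = 0.098661
I_{2,1} = 0.041980 + (0.041980 − 0.017083)/3 = 0.050279
I_{2,2} = 0.050279 + (0.050279 − 0.098661)/15 = 0.047054

0.0471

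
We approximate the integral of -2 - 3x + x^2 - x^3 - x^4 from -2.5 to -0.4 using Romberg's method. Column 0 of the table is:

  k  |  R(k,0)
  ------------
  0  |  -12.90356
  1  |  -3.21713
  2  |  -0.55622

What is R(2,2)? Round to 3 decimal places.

Richardson extrapolation on the trapezoidal column (denominator 4−1=3):
R(1,1) = (4·(-3.21713) − (-12.90356)) / 3 = 0.01168
R(2,1) = (4·(-0.55622) − (-3.21713)) / 3 = 0.33075
R(2,2) = 0.33075 + (0.33075 − 0.01168)/15 = 0.35202

0.352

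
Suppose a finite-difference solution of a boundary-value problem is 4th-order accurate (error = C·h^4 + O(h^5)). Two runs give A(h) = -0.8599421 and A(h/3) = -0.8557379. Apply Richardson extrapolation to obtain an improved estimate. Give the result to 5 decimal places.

The leading error scales as h^4; refining by a factor of 3 reduces it by 3^4 = 81.
Extrapolated value = (81·A(h/3) − A(h)) / (81 − 1)
= (81·(-0.8557379) − (-0.8599421)) / 80
= -68.4548278 / 80 = -0.8556853

-0.85569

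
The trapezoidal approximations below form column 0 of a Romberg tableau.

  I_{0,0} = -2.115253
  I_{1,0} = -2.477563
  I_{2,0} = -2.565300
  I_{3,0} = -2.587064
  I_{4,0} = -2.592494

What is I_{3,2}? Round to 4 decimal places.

Richardson extrapolation on the trapezoidal column (denominator 4−1=3):
I_{2,1} = -2.565300 + (-2.565300 − (-2.477563))/3 = -2.594546
I_{3,1} = -2.587064 + (-2.587064 − (-2.565300))/3 = -2.594319
I_{3,2} = -2.594319 + (-2.594319 − (-2.594546))/15 = -2.594304

-2.5943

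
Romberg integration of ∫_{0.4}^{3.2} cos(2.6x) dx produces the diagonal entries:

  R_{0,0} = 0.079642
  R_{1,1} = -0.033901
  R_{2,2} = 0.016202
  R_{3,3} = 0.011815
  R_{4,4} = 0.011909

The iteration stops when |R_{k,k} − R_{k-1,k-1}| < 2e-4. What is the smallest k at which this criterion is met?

|R_{1,1} − R_{0,0}| = 0.113543 ≥ 2e-4
|R_{2,2} − R_{1,1}| = 0.050103 ≥ 2e-4
|R_{3,3} − R_{2,2}| = 0.004387 ≥ 2e-4
|R_{4,4} − R_{3,3}| = 0.000094 < 2e-4

k = 4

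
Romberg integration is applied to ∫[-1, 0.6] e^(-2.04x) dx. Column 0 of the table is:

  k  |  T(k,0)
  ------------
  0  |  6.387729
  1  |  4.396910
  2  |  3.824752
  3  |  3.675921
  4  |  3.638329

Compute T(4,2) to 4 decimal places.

3.6258

Richardson extrapolation on the trapezoidal column (denominator 4−1=3):
T(3,1) = 3.675921 + (3.675921 − 3.824752)/3 = 3.626311
T(4,1) = 3.638329 + (3.638329 − 3.675921)/3 = 3.625798
T(4,2) = (16·3.625798 − 3.626311) / 15 = 3.625764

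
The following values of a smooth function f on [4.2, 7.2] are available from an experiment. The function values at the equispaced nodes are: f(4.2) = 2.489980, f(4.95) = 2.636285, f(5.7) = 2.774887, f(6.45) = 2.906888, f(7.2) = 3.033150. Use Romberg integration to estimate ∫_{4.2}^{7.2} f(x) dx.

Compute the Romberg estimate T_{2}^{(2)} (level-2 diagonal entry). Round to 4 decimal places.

8.3114

T_{0}^{(0)} (trapezoid, 1 panel, h=3.0000): 8.284695
T_{1}^{(0)} (trapezoid, 2 panels, h=1.5000): 8.304678
T_{2}^{(0)} (trapezoid, 4 panels, h=0.7500): 8.309719
T_{1}^{(1)} = 8.304678 + (8.304678 − 8.284695)/3 = 8.311339
T_{2}^{(1)} = 8.309719 + (8.309719 − 8.304678)/3 = 8.311399
T_{2}^{(2)} = 8.311399 + (8.311399 − 8.311339)/15 = 8.311403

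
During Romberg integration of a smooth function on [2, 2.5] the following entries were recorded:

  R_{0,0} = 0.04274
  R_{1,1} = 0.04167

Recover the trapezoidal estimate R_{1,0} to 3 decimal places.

0.042

From R_{1,1} = (4·R_{1,0} − R_{0,0})/3, solve for R_{1,0}:
4·R_{1,0} = 3·0.04167 + 0.04274 = 0.16775
R_{1,0} = 0.04194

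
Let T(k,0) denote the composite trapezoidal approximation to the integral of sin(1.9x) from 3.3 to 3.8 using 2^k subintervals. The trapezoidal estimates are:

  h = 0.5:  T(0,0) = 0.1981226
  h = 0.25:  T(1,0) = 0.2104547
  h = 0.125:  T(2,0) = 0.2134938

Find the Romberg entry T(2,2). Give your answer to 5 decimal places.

Richardson extrapolation on the trapezoidal column (denominator 4−1=3):
T(1,1) = (4·0.2104547 − 0.1981226) / 3 = 0.2145654
T(2,1) = 0.2134938 + (0.2134938 − 0.2104547)/3 = 0.2145068
T(2,2) = 0.2145068 + (0.2145068 − 0.2145654)/15 = 0.2145029
(Column j=1 coincides with Simpson's rule on the same nodes.)

0.21450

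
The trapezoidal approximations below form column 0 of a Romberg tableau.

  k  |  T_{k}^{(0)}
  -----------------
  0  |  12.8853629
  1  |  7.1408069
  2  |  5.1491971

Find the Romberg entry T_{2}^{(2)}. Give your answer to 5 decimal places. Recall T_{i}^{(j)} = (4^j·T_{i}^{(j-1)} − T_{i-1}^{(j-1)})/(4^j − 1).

4.43595

Richardson extrapolation on the trapezoidal column (denominator 4−1=3):
T_{1}^{(1)} = (4·7.1408069 − 12.8853629) / 3 = 5.2259549
T_{2}^{(1)} = (4·5.1491971 − 7.1408069) / 3 = 4.4853272
T_{2}^{(2)} = 4.4853272 + (4.4853272 − 5.2259549)/15 = 4.4359520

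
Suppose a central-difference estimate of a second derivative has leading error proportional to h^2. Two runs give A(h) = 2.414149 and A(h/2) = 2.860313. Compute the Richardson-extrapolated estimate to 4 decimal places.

The leading error scales as h^2; refining by a factor of 2 reduces it by 2^2 = 4.
Extrapolated value = (4·A(h/2) − A(h)) / (4 − 1)
= (4·2.860313 − 2.414149) / 3
= 9.027103 / 3 = 3.009034

3.0090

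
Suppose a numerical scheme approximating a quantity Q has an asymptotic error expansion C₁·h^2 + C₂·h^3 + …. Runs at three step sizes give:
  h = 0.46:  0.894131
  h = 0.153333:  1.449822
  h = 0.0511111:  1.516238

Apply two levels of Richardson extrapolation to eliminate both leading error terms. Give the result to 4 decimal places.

1.5247

First eliminate the h^2 term (factor 3^2 = 9):
  B₁ = (9·1.449822 − 0.894131)/8 = 1.519283
  B₂ = (9·1.516238 − 1.449822)/8 = 1.524540
Then eliminate the h^3 term (factor 3^3 = 27):
  (27·1.524540 − 1.519283)/26 = 1.524742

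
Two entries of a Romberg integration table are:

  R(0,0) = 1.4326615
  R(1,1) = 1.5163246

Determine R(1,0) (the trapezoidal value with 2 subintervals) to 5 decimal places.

From R(1,1) = (4·R(1,0) − R(0,0))/3, solve for R(1,0):
4·R(1,0) = 3·1.5163246 + 1.4326615 = 5.9816353
R(1,0) = 1.4954088

1.49541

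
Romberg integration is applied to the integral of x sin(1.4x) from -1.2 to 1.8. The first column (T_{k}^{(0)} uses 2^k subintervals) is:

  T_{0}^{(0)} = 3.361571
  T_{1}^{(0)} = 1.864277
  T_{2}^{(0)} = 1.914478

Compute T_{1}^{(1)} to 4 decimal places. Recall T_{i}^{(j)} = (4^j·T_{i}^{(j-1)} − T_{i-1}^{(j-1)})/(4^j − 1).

1.3652

T_{1}^{(1)} = (4·1.864277 − 3.361571) / 3 = 1.365179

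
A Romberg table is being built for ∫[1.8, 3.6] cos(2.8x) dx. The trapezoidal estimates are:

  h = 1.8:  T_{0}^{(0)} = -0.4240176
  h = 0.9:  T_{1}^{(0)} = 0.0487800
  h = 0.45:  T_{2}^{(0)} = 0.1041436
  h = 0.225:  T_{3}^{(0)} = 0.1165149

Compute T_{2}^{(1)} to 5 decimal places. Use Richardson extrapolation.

0.12260

T_{2}^{(1)} = (4·0.1041436 − 0.0487800) / 3 = 0.1225981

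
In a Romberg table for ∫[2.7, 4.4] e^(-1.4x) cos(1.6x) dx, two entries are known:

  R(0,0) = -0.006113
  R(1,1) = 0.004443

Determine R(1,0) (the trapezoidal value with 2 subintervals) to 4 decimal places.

From R(1,1) = (4·R(1,0) − R(0,0))/3, solve for R(1,0):
4·R(1,0) = 3·0.004443 + (-0.006113) = 0.007216
R(1,0) = 0.001804

0.0018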